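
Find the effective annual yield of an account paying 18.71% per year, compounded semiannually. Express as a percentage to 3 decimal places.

EAR = (1 + 18.71%/2)^2 − 1 = (1 + 0.09355)^2 − 1.
(1 + 0.09355)^2 ≈ 1.195852, so EAR ≈ 19.58516%.

19.585%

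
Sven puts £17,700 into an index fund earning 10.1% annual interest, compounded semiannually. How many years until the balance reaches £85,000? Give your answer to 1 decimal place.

(1 + 0.0505)^(2t) = 85,000/17,700 = 4.8023.
2t·ln(1 + 0.0505) = ln(4.8023); 2t = 1.5691/0.0492662 ≈ 31.8491.
t ≈ 15.9246 years.

15.9 years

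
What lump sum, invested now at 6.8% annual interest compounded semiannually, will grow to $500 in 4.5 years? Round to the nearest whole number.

$370

Periodic rate = 6.8%/2 = 0.034; 9 periods.
P = 500/(1 + 0.034)^9 ≈ 500/1.35109177 ≈ 370.0711.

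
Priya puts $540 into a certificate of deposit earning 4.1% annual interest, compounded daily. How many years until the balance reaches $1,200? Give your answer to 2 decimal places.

19.48 years

We need (1 + 0.000112329)^(365t) = 2.2222, so 365t = ln 2.2222 / ln 1.000112 ≈ 7109.0653.
t ≈ 7109.0653/365 = 19.4769 years.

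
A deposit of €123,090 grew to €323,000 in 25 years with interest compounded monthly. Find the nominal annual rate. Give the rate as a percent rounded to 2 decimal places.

The 300-period growth factor is 323,000/123,090 = 2.6241.
r/12 = 2.6241^(1/300) − 1 ≈ 0.00322096, so r ≈ 12·0.00322096 = 3.86516%.

3.87%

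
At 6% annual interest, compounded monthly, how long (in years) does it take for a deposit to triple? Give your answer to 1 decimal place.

18.4 years

(1 + 0.005)^(12t) = 3.
12t = ln 3 / ln(1 + 0.005) ≈ 1.0986/0.00498754 ≈ 220.2713.
t ≈ 18.3559.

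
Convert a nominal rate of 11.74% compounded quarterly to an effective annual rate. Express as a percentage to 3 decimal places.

12.267%

EAR = (1 + 11.74%/4)^4 − 1 = (1 + 0.02935)^4 − 1.
(1 + 0.02935)^4 ≈ 1.12267, so EAR ≈ 12.26704%.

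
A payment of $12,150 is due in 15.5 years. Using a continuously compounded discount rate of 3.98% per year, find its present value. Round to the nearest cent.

$6,556.32

P = A·e^(−rt) = 12,150·e^(−0.6169).
e^(−0.6169) ≈ 0.53961465285, so P ≈ 6,556.3180.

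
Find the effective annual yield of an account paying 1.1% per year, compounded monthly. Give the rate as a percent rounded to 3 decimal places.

1.106%

EAR = (1 + 1.1%/12)^12 − 1 = (1 + 0.000916667)^12 − 1.
(1 + 0.000916667)^12 ≈ 1.011056, so EAR ≈ 1.10556%.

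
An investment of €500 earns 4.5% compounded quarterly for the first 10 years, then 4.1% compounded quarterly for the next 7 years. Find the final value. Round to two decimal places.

€1,040.69

Phase 1: 500·(1 + 0.01125)^40 ≈ 782.1884.
Phase 2: 782.1884·(1 + 0.01025)^28 ≈ 1,040.6854.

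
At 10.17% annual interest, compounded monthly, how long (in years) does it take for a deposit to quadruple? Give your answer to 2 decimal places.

13.69 years

(1 + 0.008475)^(12t) = 4.
12t = ln 4 / ln(1 + 0.008475) ≈ 1.3863/0.00843929 ≈ 164.2667.
t ≈ 13.6889.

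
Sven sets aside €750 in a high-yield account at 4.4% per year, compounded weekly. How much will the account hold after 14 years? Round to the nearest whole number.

€1,388

Periodic rate = 4.4%/52 = 0.000846154; periods = 52·14 = 728.
A = 750·(1 + 0.044/52)^728 ≈ 750·1.851024985 ≈ 1,388.2687.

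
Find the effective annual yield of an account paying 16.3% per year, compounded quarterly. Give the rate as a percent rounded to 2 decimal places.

One year is 4 periods at 0.04075 each: (1 + 0.04075)^4 ≈ 1.173237.
EAR = 1.173237 − 1 ≈ 17.32368%.

17.32%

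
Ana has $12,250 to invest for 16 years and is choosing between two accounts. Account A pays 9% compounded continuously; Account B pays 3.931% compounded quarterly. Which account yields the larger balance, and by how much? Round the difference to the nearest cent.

Account A, by $28,797.14

A: e^(0.09·16) = e^1.44 ≈ 4.220695817, so 12,250 × 4.220695817 ≈ 51,703.5238.
B: (1 + 0.0098275)^64 ≈ 1.8699085913, so 12,250 × 1.8699085913 ≈ 22,906.3802.
Difference ≈ 28,797.1435 in favor of A.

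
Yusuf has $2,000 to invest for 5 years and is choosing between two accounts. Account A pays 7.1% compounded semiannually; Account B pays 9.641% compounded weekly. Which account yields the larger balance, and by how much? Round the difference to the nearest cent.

A: (1 + 0.0355)^10 ≈ 1.417428081, so 2,000 × 1.417428081 ≈ 2,834.8562.
B: (1 + 0.09641/52)^260 ≈ 1.618668151, so 2,000 × 1.618668151 ≈ 3,237.3363.
Difference ≈ 402.4801 in favor of B.

Account B, by $402.48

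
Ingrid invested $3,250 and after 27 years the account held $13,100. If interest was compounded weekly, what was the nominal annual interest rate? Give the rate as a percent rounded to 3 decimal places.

(1 + r/52)^1404 = 13,100/3,250 = 4.03077.
1 + r/52 = 4.03077^(1/1404) ≈ 1.000993, so r/52 ≈ 0.00099334.
r ≈ 52·0.00099334 = 5.16537%.

5.165%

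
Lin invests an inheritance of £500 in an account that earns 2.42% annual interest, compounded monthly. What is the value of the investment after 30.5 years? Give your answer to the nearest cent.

Growth factor = (1 + 0.0242/12)^366 ≈ 2.090402745.
A ≈ 500 × 2.090402745 ≈ 1,045.2014.

£1,045.20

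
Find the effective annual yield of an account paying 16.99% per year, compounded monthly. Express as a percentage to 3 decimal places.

One year is 12 periods at 0.0141583 each: (1 + 0.0141583)^12 ≈ 1.183775.
EAR = 1.183775 − 1 ≈ 18.37750%.

18.377%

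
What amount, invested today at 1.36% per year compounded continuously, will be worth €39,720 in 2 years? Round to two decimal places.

€38,654.18

P = A·e^(−rt) = 39,720·e^(−0.0272).
e^(−0.0272) ≈ 0.97316658874, so P ≈ 38,654.1769.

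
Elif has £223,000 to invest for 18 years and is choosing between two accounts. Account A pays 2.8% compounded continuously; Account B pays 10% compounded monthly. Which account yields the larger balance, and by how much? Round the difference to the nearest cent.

A: e^(0.028·18) = e^0.504 ≈ 1.65532936316, so 223,000 × 1.65532936316 ≈ 369,138.4480.
B: (1 + 0.1/12)^216 ≈ 6.004693467239, so 223,000 × 6.004693467239 ≈ 1,339,046.6432.
Difference ≈ 969,908.1952 in favor of B.

Account B, by £969,908.20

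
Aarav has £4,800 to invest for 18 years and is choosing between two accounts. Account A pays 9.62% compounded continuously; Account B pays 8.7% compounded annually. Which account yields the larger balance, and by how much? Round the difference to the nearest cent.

Account A growth factor: e^(0.0962·18) = e^1.7316 ≈ 5.6496861786; balance ≈ 27,118.4937.
Account B growth factor: (1 + 0.087)^18 ≈ 4.4888158951; balance ≈ 21,546.3163.
Account A is larger by 5,572.1774.

Account A, by £5,572.18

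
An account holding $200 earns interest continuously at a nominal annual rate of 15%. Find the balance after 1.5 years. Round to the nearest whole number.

A = P·e^(rt) = 200·e^(0.15·1.5) = 200·e^0.225.
e^0.225 ≈ 1.25232272, so A ≈ 250.4645.

$250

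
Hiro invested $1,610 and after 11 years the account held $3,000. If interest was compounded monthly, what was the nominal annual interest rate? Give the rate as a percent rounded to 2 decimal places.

5.67%

The 132-period growth factor is 3,000/1,610 = 1.86335.
r/12 = 1.86335^(1/132) − 1 ≈ 0.00472612, so r ≈ 12·0.00472612 = 5.67134%.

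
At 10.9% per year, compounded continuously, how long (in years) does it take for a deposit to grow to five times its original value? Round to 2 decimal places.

e^(0.109t) = 5, so 0.109t = ln 5 ≈ 1.6094.
t ≈ 1.6094/0.109 ≈ 14.7655.

14.77 years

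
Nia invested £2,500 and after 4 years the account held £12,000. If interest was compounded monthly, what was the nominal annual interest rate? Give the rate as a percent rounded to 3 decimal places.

The 48-period growth factor is 12,000/2,500 = 4.8.
r/12 = 4.8^(1/48) − 1 ≈ 0.0332193, so r ≈ 12·0.0332193 = 39.86321%.

39.863%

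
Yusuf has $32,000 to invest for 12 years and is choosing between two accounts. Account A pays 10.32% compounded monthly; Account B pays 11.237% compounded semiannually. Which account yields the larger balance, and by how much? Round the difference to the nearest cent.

Account B, by $9,005.73

Account A growth factor: (1 + 0.0086)^144 ≈ 3.43186970139; balance ≈ 109,819.8304.
Account B growth factor: (1 + 0.056185)^24 ≈ 3.7132987185; balance ≈ 118,825.5590.
Account B is larger by 9,005.7285.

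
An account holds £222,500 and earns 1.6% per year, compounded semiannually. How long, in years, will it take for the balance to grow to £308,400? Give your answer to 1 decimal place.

20.5 years

(1 + 0.008)^(2t) = 308,400/222,500 = 1.3861.
2t·ln(1 + 0.008) = ln(1.3861); 2t = 0.32647/0.00796817 ≈ 40.9718.
t ≈ 20.4859 years.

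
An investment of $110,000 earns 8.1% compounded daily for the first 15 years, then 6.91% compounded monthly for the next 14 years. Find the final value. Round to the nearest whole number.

$972,598

After 15 years at 8.1%: 110,000 × 3.36983979572 ≈ 370,682.3775.
Then 14 years at 6.91%: 370,682.3775 × 2.62380443951 ≈ 972,598.0678.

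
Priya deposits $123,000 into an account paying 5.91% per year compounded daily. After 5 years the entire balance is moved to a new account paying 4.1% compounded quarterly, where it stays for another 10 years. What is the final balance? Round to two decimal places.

$248,532.45

Phase 1: 123,000·(1 + 0.0591/365)^1825 ≈ 165,283.2113.
Phase 2: 165,283.2113·(1 + 0.01025)^40 ≈ 248,532.4533.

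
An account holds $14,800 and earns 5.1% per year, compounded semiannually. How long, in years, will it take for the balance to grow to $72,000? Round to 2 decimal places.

We need (1 + 0.0255)^(2t) = 4.8649, so 2t = ln 4.8649 / ln 1.0255 ≈ 62.8284.
t ≈ 62.8284/2 = 31.4142 years.

31.41 years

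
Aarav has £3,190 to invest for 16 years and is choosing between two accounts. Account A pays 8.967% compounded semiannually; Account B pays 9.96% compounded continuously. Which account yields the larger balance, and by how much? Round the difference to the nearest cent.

Account B, by £2,718.10

Account A growth factor: (1 + 0.044835)^32 ≈ 4.069366364; balance ≈ 12,981.2787.
Account B growth factor: e^(0.0996·16) = e^1.5936 ≈ 4.9214342389; balance ≈ 15,699.3752.
Account B is larger by 2,718.0965.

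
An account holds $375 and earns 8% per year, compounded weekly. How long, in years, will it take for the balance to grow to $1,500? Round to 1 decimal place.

17.3 years

(1 + 0.00153846)^(52t) = 1,500/375 = 4.
52t·ln(1 + 0.00153846) = ln(4); 52t = 1.3863/0.00153728 ≈ 901.7843.
t ≈ 17.3420 years.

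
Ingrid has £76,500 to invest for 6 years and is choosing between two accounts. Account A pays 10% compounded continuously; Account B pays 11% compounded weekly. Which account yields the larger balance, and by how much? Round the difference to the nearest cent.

A: e^(0.1·6) = e^0.6 ≈ 1.82211880039, so 76,500 × 1.82211880039 ≈ 139,392.0882.
B: (1 + 0.11/52)^312 ≈ 1.93344407223, so 76,500 × 1.93344407223 ≈ 147,908.4715.
Difference ≈ 8,516.3833 in favor of B.

Account B, by £8,516.38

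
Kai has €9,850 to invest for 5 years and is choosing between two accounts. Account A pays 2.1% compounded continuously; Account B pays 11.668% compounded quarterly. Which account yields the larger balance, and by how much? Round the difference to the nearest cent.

Account B, by €6,565.16

A: e^(0.021·5) = e^0.105 ≈ 1.1107106104, so 9,850 × 1.1107106104 ≈ 10,940.4995.
B: (1 + 0.02917)^20 ≈ 1.7772247936, so 9,850 × 1.7772247936 ≈ 17,505.6642.
Difference ≈ 6,565.1647 in favor of B.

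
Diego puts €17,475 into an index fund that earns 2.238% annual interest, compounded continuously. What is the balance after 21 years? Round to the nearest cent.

€27,959.34

A = P·e^(rt) = 17,475·e^(0.02238·21) = 17,475·e^0.46998.
e^0.46998 ≈ 1.5999621937, so A ≈ 27,959.3393.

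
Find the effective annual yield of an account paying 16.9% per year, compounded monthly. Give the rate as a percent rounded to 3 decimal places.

One year is 12 periods at 0.0140833 each: (1 + 0.0140833)^12 ≈ 1.182725.
EAR = 1.182725 − 1 ≈ 18.27249%.

18.272%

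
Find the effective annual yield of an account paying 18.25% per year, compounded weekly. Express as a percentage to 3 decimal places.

EAR = (1 + 18.25%/52)^52 − 1 = (1 + 0.00350962)^52 − 1.
(1 + 0.00350962)^52 ≈ 1.199831, so EAR ≈ 19.98307%.

19.983%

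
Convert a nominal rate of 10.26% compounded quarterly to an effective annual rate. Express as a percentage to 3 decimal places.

10.662%

EAR = (1 + 10.26%/4)^4 − 1 = (1 + 0.02565)^4 − 1.
(1 + 0.02565)^4 ≈ 1.106615, so EAR ≈ 10.66155%.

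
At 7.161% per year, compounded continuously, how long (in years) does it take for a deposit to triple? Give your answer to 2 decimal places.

15.34 years

e^(0.07161t) = 3, so 0.07161t = ln 3 ≈ 1.0986.
t ≈ 1.0986/0.07161 ≈ 15.3416.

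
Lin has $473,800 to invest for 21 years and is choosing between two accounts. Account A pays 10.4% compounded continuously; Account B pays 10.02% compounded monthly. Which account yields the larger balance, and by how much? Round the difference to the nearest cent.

Account A, by $356,560.01

Account A growth factor: e^(0.104·21) = e^2.184 ≈ 8.881762348661; balance ≈ 4,208,179.0008.
Account B growth factor: (1 + 0.00835)^252 ≈ 8.129208506415; balance ≈ 3,851,618.9903.
Account A is larger by 356,560.0105.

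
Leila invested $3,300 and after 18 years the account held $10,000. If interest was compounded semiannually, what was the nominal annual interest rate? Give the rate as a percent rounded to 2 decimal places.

(1 + r/2)^36 = 10,000/3,300 = 3.0303.
1 + r/2 = 3.0303^(1/36) ≈ 1.031275, so r/2 ≈ 0.0312753.
r ≈ 2·0.0312753 = 6.25506%.

6.26%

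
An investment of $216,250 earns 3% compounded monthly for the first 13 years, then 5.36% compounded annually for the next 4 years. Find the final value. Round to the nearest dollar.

Phase 1: 216,250·(1 + 0.0025)^156 ≈ 319,241.6874.
Phase 2: 319,241.6874·(1 + 0.0536)^4 ≈ 393,389.3928.

$393,389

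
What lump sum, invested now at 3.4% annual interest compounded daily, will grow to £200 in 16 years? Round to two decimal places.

£116.09

Growth factor = (1 + 0.034/365)^5840 ≈ 1.72284099.
P = 200/1.72284099 ≈ 116.0873.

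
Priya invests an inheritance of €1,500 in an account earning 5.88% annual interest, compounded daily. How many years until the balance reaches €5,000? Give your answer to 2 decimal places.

(1 + 0.000161096)^(365t) = 5,000/1,500 = 3.3333.
365t·ln(1 + 0.000161096) = ln(3.3333); 365t = 1.204/0.000161083 ≈ 7474.2427.
t ≈ 20.4774 years.

20.48 years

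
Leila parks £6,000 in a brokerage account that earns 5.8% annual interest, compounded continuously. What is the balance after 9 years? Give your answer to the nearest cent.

A = P·e^(rt) = 6,000·e^(0.058·9) = 6,000·e^0.522.
e^0.522 ≈ 1.6853950713, so A ≈ 10,112.3704.

£10,112.37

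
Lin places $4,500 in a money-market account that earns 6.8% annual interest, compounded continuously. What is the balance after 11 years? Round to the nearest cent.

$9,507.47

A = P·e^(rt) = 4,500·e^(0.068·11) = 4,500·e^0.748.
e^0.748 ≈ 2.112770248, so A ≈ 9,507.4661.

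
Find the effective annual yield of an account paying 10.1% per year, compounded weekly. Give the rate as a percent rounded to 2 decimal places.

10.62%

EAR = (1 + 10.1%/52)^52 − 1 = (1 + 0.00194231)^52 − 1.
(1 + 0.00194231)^52 ≈ 1.106168, so EAR ≈ 10.61683%.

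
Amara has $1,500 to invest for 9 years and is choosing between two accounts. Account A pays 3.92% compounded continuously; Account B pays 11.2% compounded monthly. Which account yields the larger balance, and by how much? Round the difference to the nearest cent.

A: e^(0.0392·9) = e^0.3528 ≈ 1.423046506, so 1,500 × 1.423046506 ≈ 2,134.5698.
B: (1 + 0.112/12)^108 ≈ 2.727335338, so 1,500 × 2.727335338 ≈ 4,091.0030.
Difference ≈ 1,956.4332 in favor of B.

Account B, by $1,956.43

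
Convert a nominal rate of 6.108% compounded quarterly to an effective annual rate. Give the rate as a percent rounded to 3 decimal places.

6.249%

One year is 4 periods at 0.01527 each: (1 + 0.01527)^4 ≈ 1.062493.
EAR = 1.062493 − 1 ≈ 6.24933%.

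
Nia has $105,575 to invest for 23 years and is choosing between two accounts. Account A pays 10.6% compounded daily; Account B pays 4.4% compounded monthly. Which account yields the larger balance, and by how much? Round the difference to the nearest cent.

Account A, by $918,508.30

Account A growth factor: (1 + 0.106/365)^8395 ≈ 11.44606562673; balance ≈ 1,208,418.3785.
Account B growth factor: (1 + 0.044/12)^276 ≈ 2.74601066039; balance ≈ 289,910.0755.
Account A is larger by 918,508.3031.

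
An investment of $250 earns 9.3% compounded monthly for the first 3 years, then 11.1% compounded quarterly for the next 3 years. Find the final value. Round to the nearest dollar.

$458

After 3 years at 9.3%: 250 × 1.32038641 ≈ 330.0966.
Then 3 years at 11.1%: 330.0966 × 1.38883235 ≈ 458.4488.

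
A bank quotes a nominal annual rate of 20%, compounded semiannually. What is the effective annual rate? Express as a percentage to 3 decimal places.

21.000%

One year is 2 periods at 0.1 each: (1 + 0.1)^2 ≈ 1.21.
EAR = 1.21 − 1 ≈ 21.00000%.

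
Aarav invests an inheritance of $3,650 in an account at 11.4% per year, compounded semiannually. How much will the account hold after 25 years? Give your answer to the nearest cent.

$58,350.18

Growth factor = (1 + 0.057)^50 ≈ 15.986351779.
A ≈ 3,650 × 15.986351779 ≈ 58,350.1840.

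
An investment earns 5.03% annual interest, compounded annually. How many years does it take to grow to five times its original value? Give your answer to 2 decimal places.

(1 + 0.0503)^t = 5.
t = ln 5 / ln(1 + 0.0503) ≈ 1.6094/0.0490758 ≈ 32.7949.

32.79 years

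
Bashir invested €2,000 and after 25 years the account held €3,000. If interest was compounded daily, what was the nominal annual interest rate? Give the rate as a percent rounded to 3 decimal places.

1.622%

The 9125-period growth factor is 3,000/2,000 = 1.5.
r/365 = 1.5^(1/9125) − 1 ≈ 0.0000444355, so r ≈ 365·0.0000444355 = 1.62190%.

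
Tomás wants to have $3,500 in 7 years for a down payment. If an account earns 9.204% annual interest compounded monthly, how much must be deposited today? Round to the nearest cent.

Growth factor = (1 + 0.00767)^84 ≈ 1.899938939.
P = 3,500/1.899938939 ≈ 1,842.1645.

$1,842.16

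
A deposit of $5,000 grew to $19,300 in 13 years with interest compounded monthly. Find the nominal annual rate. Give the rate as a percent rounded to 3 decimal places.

10.435%

(1 + r/12)^156 = 19,300/5,000 = 3.86.
1 + r/12 = 3.86^(1/156) ≈ 1.008696, so r/12 ≈ 0.00869571.
r ≈ 12·0.00869571 = 10.43486%.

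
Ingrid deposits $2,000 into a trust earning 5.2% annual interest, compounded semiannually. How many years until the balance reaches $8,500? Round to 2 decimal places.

(1 + 0.026)^(2t) = 8,500/2,000 = 4.25.
2t·ln(1 + 0.026) = ln(4.25); 2t = 1.4469/0.0256677 ≈ 56.3711.
t ≈ 28.1855 years.

28.19 years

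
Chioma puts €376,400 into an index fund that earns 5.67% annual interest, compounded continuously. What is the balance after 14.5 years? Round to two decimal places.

€856,455.54

A = P·e^(rt) = 376,400·e^(0.0567·14.5) = 376,400·e^0.82215.
e^0.82215 ≈ 2.27538666364, so A ≈ 856,455.5402.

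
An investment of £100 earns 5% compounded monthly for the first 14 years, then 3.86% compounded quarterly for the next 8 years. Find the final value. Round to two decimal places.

£273.43

After 14 years at 5%: 100 × 2.01082625 ≈ 201.0826.
Then 8 years at 3.86%: 201.0826 × 1.35977542 ≈ 273.4272.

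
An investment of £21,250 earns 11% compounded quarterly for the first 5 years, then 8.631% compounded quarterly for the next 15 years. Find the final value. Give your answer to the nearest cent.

After 5 years at 11%: 21,250 × 1.72042843129 ≈ 36,559.1042.
Then 15 years at 8.631%: 36,559.1042 × 3.59980642463 ≈ 131,605.6981.

£131,605.70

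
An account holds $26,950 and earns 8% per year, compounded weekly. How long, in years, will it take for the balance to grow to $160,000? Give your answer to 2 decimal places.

(1 + 0.00153846)^(52t) = 160,000/26,950 = 5.9369.
52t·ln(1 + 0.00153846) = ln(5.9369); 52t = 1.7812/0.00153728 ≈ 1158.6642.
t ≈ 22.2820 years.

22.28 years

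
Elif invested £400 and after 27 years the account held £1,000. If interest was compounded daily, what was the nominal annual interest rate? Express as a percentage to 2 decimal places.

The 9855-period growth factor is 1,000/400 = 2.5.
r/365 = 2.5^(1/9855) − 1 ≈ 0.0000929816, so r ≈ 365·0.0000929816 = 3.39383%.

3.39%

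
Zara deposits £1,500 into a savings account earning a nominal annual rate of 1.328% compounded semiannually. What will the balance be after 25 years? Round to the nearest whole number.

Periodic rate = 1.328%/2 = 0.00664; periods = 2·25 = 50.
A = 1,500·(1 + 0.00664)^50 ≈ 1,500·1.392224204 ≈ 2,088.3363.

£2,088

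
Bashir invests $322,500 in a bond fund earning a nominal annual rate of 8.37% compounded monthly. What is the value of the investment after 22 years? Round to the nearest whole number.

Growth factor = (1 + 0.006975)^264 ≈ 6.265183163448.
A ≈ 322,500 × 6.265183163448 ≈ 2,020,521.5702.

$2,020,522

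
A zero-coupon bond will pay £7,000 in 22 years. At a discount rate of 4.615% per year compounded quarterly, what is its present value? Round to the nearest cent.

£2,550.84

Growth factor = (1 + 0.0115375)^88 ≈ 2.744194672.
P = 7,000/2.744194672 ≈ 2,550.8394.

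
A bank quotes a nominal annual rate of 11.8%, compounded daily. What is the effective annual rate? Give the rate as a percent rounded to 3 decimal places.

12.522%

EAR = (1 + 11.8%/365)^365 − 1 = (1 + 0.000323288)^365 − 1.
(1 + 0.000323288)^365 ≈ 1.125223, so EAR ≈ 12.52227%.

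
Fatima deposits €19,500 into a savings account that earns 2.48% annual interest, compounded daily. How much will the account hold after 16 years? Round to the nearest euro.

€28,997

Growth factor = (1 + 0.0248/365)^5840 ≈ 1.4870384436.
A ≈ 19,500 × 1.4870384436 ≈ 28,997.2497.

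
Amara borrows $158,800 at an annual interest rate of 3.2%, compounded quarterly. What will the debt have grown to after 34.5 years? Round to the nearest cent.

Periodic rate = 3.2%/4 = 0.008; periods = 4·34.5 = 138.
A = 158,800·(1 + 0.008)^138 ≈ 158,800·3.00298685465 ≈ 476,874.3125.

$476,874.31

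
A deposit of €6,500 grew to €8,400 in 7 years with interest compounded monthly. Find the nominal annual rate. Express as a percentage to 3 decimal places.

(1 + r/12)^84 = 8,400/6,500 = 1.29231.
1 + r/12 = 1.29231^(1/84) ≈ 1.003057, so r/12 ≈ 0.0030574.
r ≈ 12·0.0030574 = 3.66888%.

3.669%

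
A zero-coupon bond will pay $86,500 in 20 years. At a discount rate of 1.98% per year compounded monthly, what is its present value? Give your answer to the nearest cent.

Periodic rate = 1.98%/12 = 0.00165; 240 periods.
P = 86,500/(1 + 0.00165)^240 ≈ 86,500/1.4853844965 ≈ 58,234.0803.

$58,234.08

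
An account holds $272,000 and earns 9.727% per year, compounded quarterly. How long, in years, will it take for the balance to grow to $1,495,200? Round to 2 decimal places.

(1 + 0.0243175)^(4t) = 1,495,200/272,000 = 5.4971.
4t·ln(1 + 0.0243175) = ln(5.4971); 4t = 1.7042/0.0240265 ≈ 70.9305.
t ≈ 17.7326 years.

17.73 years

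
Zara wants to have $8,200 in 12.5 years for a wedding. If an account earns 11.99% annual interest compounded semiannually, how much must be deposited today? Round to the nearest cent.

$1,912.84

Periodic rate = 11.99%/2 = 0.05995; 25 periods.
P = 8,200/(1 + 0.05995)^25 ≈ 8,200/4.286812415 ≈ 1,912.8432.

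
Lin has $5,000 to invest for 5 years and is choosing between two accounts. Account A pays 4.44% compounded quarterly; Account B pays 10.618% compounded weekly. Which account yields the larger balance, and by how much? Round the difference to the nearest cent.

Account A growth factor: (1 + 0.0111)^20 ≈ 1.247045237; balance ≈ 6,235.2262.
Account B growth factor: (1 + 0.10618/52)^260 ≈ 1.699541839; balance ≈ 8,497.7092.
Account B is larger by 2,262.4830.

Account B, by $2,262.48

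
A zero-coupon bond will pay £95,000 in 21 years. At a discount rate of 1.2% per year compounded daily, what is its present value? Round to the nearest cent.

£73,838.56

Periodic rate = 1.2%/365 = 0.0000328767; 7665 periods.
P = 95,000/(1 + 0.012/365)^7665 ≈ 95,000/1.2865907077 ≈ 73,838.5560.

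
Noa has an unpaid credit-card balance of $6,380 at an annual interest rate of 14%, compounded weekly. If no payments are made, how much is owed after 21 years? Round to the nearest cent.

$120,207.27

Periodic rate = 14%/52 = 0.00269231; periods = 52·21 = 1092.
A = 6,380·(1 + 0.14/52)^1092 ≈ 6,380·18.8412647299 ≈ 120,207.2690.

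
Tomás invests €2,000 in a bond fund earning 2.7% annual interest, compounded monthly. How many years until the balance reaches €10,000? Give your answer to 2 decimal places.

59.68 years

(1 + 0.00225)^(12t) = 10,000/2,000 = 5.
12t·ln(1 + 0.00225) = ln(5); 12t = 1.6094/0.00224747 ≈ 716.1102.
t ≈ 59.6758 years.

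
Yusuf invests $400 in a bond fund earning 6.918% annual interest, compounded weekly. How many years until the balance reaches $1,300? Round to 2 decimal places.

17.05 years

We need (1 + 0.00133038)^(52t) = 3.25, so 52t = ln 3.25 / ln 1.00133 ≈ 886.5398.
t ≈ 886.5398/52 = 17.0488 years.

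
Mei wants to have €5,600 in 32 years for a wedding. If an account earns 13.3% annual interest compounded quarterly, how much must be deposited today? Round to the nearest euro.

Periodic rate = 13.3%/4 = 0.03325; 128 periods.
P = 5,600/(1 + 0.03325)^128 ≈ 5,600/65.81016597 ≈ 85.0932.

€85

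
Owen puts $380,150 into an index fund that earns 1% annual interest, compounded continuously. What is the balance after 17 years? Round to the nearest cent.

A = P·e^(rt) = 380,150·e^(0.01·17) = 380,150·e^0.17.
e^0.17 ≈ 1.18530485132, so A ≈ 450,593.6392.

$450,593.64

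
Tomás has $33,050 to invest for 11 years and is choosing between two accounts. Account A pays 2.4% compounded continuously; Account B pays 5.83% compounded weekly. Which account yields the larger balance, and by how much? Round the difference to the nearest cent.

A: e^(0.024·11) = e^0.264 ≈ 1.3021281963, so 33,050 × 1.3021281963 ≈ 43,035.3369.
B: (1 + 0.0583/52)^572 ≈ 1.8982658721, so 33,050 × 1.8982658721 ≈ 62,737.6871.
Difference ≈ 19,702.3502 in favor of B.

Account B, by $19,702.35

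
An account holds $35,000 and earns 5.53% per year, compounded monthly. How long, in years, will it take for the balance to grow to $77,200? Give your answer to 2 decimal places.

(1 + 0.00460833)^(12t) = 77,200/35,000 = 2.2057.
12t·ln(1 + 0.00460833) = ln(2.2057); 12t = 0.79105/0.00459775 ≈ 172.0519.
t ≈ 14.3377 years.

14.34 years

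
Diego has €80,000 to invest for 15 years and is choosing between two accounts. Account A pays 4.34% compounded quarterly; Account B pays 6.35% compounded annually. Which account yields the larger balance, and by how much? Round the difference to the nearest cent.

Account A growth factor: (1 + 0.01085)^60 ≈ 1.91074585282; balance ≈ 152,859.6682.
Account B growth factor: (1 + 0.0635)^15 ≈ 2.51803877561; balance ≈ 201,443.1020.
Account B is larger by 48,583.4338.

Account B, by €48,583.43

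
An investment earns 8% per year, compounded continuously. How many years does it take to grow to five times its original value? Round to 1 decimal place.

20.1 years

e^(0.08t) = 5, so 0.08t = ln 5 ≈ 1.6094.
t ≈ 1.6094/0.08 ≈ 20.1180.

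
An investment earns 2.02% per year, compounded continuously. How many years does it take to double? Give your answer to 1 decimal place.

34.3 years

e^(0.0202t) = 2, so 0.0202t = ln 2 ≈ 0.69315.
t ≈ 0.69315/0.0202 ≈ 34.3142.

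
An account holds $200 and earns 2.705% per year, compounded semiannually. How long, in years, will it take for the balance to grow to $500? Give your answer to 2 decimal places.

We need (1 + 0.013525)^(2t) = 2.5, so 2t = ln 2.5 / ln 1.013525 ≈ 68.2050.
t ≈ 68.2050/2 = 34.1025 years.

34.10 years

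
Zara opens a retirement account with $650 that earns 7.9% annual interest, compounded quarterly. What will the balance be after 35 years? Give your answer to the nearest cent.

Periodic rate = 7.9%/4 = 0.01975; periods = 4·35 = 140.
A = 650·(1 + 0.01975)^140 ≈ 650·15.456813203 ≈ 10,046.9286.

$10,046.93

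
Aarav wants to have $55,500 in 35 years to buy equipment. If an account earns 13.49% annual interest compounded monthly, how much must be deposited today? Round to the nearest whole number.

Growth factor = (1 + 0.1349/12)^420 ≈ 109.41614609.
P = 55,500/109.41614609 ≈ 507.2378.

$507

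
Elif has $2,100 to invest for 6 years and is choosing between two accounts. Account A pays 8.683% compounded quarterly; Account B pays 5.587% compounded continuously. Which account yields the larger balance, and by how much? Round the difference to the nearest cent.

Account A, by $579.75

A: (1 + 0.0217075)^24 ≈ 1.674318028, so 2,100 × 1.674318028 ≈ 3,516.0679.
B: e^(0.05587·6) = e^0.33522 ≈ 1.398247966, so 2,100 × 1.398247966 ≈ 2,936.3207.
Difference ≈ 579.7471 in favor of A.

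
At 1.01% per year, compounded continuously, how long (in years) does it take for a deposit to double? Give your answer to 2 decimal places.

68.63 years

e^(0.0101t) = 2, so 0.0101t = ln 2 ≈ 0.69315.
t ≈ 0.69315/0.0101 ≈ 68.6284.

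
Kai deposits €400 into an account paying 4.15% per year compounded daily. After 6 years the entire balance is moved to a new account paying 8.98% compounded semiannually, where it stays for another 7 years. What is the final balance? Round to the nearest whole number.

Phase 1: 400·(1 + 0.0415/365)^2190 ≈ 513.0896.
Phase 2: 513.0896·(1 + 0.0449)^14 ≈ 948.9414.

€949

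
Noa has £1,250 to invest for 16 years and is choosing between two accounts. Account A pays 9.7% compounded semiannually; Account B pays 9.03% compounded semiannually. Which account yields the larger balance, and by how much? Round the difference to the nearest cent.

Account A, by £553.83

A: (1 + 0.0485)^32 ≈ 4.551870664, so 1,250 × 4.551870664 ≈ 5,689.8383.
B: (1 + 0.04515)^32 ≈ 4.108809409, so 1,250 × 4.108809409 ≈ 5,136.0118.
Difference ≈ 553.8266 in favor of A.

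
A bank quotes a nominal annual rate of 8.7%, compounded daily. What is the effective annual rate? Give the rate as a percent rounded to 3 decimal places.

9.089%

One year is 365 periods at 0.000238356 each: (1 + 0.000238356)^365 ≈ 1.090885.
EAR = 1.090885 − 1 ≈ 9.08854%.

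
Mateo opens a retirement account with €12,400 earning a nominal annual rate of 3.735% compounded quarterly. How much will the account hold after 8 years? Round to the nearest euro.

Periodic rate = 3.735%/4 = 0.0093375; periods = 4·8 = 32.
A = 12,400·(1 + 0.0093375)^32 ≈ 12,400·1.3463720453 ≈ 16,695.0134.

€16,695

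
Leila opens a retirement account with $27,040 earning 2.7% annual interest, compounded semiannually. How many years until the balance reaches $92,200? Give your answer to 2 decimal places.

45.74 years

(1 + 0.0135)^(2t) = 92,200/27,040 = 3.4098.
2t·ln(1 + 0.0135) = ln(3.4098); 2t = 1.2266/0.0134097 ≈ 91.4744.
t ≈ 45.7372 years.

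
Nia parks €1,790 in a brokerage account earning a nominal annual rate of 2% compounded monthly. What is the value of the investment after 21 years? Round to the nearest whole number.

€2,723

Periodic rate = 2%/12 = 0.00166667; periods = 12·21 = 252.
A = 1,790·(1 + 0.02/12)^252 ≈ 1,790·1.521429553 ≈ 2,723.3589.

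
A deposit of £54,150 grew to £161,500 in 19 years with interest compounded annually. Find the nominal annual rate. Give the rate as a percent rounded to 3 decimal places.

5.920%

The 19-period growth factor is 161,500/54,150 = 2.98246.
r = 2.98246^(1/19) − 1 ≈ 0.059199, i.e. 5.91990%.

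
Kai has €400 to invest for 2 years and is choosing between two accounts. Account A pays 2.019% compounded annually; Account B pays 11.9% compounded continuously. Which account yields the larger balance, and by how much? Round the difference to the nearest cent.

Account B, by €91.17

Account A growth factor: (1 + 0.02019)^2 ≈ 1.04078764; balance ≈ 416.3151.
Account B growth factor: e^(0.119·2) = e^0.238 ≈ 1.26870919; balance ≈ 507.4837.
Account B is larger by 91.1686.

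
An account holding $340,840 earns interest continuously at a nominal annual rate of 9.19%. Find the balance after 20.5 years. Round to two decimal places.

A = P·e^(rt) = 340,840·e^(0.0919·20.5) = 340,840·e^1.88395.
e^1.88395 ≈ 6.579442399308, so A ≈ 2,242,537.1474.

$2,242,537.15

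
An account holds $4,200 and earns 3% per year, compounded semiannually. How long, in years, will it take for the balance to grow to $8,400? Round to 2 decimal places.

23.28 years

We need (1 + 0.015)^(2t) = 2, so 2t = ln 2 / ln 1.015 ≈ 46.5555.
t ≈ 46.5555/2 = 23.2778 years.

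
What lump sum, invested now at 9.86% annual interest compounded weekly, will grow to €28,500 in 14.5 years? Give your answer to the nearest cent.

€6,831.59

Periodic rate = 9.86%/52 = 0.00189615; 754 periods.
P = 28,500/(1 + 0.0986/52)^754 ≈ 28,500/4.1717943601 ≈ 6,831.5927.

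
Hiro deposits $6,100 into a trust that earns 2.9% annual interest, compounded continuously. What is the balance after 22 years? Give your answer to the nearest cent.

A = P·e^(rt) = 6,100·e^(0.029·22) = 6,100·e^0.638.
e^0.638 ≈ 1.892691708, so A ≈ 11,545.4194.

$11,545.42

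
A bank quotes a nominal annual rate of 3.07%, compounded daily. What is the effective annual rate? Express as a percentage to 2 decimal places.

3.12%

EAR = (1 + 3.07%/365)^365 − 1 = (1 + 0.0000841096)^365 − 1.
(1 + 0.0000841096)^365 ≈ 1.031175, so EAR ≈ 3.11748%.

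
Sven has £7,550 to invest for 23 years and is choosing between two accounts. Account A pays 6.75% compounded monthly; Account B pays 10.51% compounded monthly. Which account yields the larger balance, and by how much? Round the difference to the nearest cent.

Account A growth factor: (1 + 0.005625)^276 ≈ 4.7027615453; balance ≈ 35,505.8497.
Account B growth factor: (1 + 0.1051/12)^276 ≈ 11.098119131; balance ≈ 83,790.7994.
Account B is larger by 48,284.9498.

Account B, by £48,284.95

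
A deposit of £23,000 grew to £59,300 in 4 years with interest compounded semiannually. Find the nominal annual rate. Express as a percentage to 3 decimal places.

The 8-period growth factor is 59,300/23,000 = 2.57826.
r/2 = 2.57826^(1/8) − 1 ≈ 0.125682, so r ≈ 2·0.125682 = 25.13647%.

25.136%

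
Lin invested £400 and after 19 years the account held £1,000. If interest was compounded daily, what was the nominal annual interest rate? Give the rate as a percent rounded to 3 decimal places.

(1 + r/365)^6935 = 1,000/400 = 2.5.
1 + r/365 = 2.5^(1/6935) ≈ 1.000132, so r/365 ≈ 0.000132134.
r ≈ 365·0.000132134 = 4.82290%.

4.823%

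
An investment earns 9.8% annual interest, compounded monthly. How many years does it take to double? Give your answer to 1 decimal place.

(1 + 0.00816667)^(12t) = 2.
12t = ln 2 / ln(1 + 0.00816667) ≈ 0.69315/0.0081335 ≈ 85.2213.
t ≈ 7.1018.

7.1 years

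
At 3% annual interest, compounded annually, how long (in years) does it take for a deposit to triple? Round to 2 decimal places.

(1 + 0.03)^t = 3.
t = ln 3 / ln(1 + 0.03) ≈ 1.0986/0.0295588 ≈ 37.1670.

37.17 years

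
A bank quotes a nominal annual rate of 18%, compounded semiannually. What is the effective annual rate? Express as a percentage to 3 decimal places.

One year is 2 periods at 0.09 each: (1 + 0.09)^2 ≈ 1.1881.
EAR = 1.1881 − 1 ≈ 18.81000%.

18.810%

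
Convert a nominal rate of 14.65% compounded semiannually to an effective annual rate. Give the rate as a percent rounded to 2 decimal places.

EAR = (1 + 14.65%/2)^2 − 1 = (1 + 0.07325)^2 − 1.
(1 + 0.07325)^2 ≈ 1.151866, so EAR ≈ 15.18656%.

15.19%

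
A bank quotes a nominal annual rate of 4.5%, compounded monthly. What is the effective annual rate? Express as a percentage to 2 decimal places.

4.59%

One year is 12 periods at 0.00375 each: (1 + 0.00375)^12 ≈ 1.04594.
EAR = 1.04594 − 1 ≈ 4.59398%.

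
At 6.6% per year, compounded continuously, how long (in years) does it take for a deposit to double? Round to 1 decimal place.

e^(0.066t) = 2, so 0.066t = ln 2 ≈ 0.69315.
t ≈ 0.69315/0.066 ≈ 10.5022.

10.5 years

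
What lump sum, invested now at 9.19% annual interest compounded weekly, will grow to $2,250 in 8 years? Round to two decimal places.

$1,079.37

Growth factor = (1 + 0.0919/52)^416 ≈ 2.084546034.
P = 2,250/2.084546034 ≈ 1,079.3717.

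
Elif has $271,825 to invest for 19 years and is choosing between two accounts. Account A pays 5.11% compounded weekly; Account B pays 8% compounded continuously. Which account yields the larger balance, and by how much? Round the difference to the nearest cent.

Account A growth factor: (1 + 0.0511/52)^988 ≈ 2.63906124344; balance ≈ 717,362.8225.
Account B growth factor: e^(0.08·19) = e^1.52 ≈ 4.572225195142; balance ≈ 1,242,845.1137.
Account B is larger by 525,482.2912.

Account B, by $525,482.29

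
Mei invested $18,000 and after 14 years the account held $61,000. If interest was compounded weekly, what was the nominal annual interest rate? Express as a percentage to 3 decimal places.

The 728-period growth factor is 61,000/18,000 = 3.38889.
r/52 = 3.38889^(1/728) − 1 ≈ 0.00167792, so r ≈ 52·0.00167792 = 8.72518%.

8.725%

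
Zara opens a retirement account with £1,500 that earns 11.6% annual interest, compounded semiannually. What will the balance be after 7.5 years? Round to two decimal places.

£3,494.43

Growth factor = (1 + 0.058)^15 ≈ 2.329619621.
A ≈ 1,500 × 2.329619621 ≈ 3,494.4294.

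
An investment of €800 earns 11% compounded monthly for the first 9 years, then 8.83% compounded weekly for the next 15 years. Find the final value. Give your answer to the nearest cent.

€8,050.41

Phase 1: 800·(1 + 0.11/12)^108 ≈ 2,143.2996.
Phase 2: 2,143.2996·(1 + 0.0883/52)^780 ≈ 8,050.4115.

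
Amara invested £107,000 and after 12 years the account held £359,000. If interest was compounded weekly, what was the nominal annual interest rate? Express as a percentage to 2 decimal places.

10.10%

(1 + r/52)^624 = 359,000/107,000 = 3.35514.
1 + r/52 = 3.35514^(1/624) ≈ 1.001942, so r/52 ≈ 0.00194178.
r ≈ 52·0.00194178 = 10.09724%.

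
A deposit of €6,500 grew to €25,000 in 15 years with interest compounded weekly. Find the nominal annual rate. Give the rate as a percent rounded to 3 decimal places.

(1 + r/52)^780 = 25,000/6,500 = 3.84615.
1 + r/52 = 3.84615^(1/780) ≈ 1.001729, so r/52 ≈ 0.00172851.
r ≈ 52·0.00172851 = 8.98825%.

8.988%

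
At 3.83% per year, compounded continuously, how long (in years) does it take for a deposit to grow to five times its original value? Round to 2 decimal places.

e^(0.0383t) = 5, so 0.0383t = ln 5 ≈ 1.6094.
t ≈ 1.6094/0.0383 ≈ 42.0219.

42.02 years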